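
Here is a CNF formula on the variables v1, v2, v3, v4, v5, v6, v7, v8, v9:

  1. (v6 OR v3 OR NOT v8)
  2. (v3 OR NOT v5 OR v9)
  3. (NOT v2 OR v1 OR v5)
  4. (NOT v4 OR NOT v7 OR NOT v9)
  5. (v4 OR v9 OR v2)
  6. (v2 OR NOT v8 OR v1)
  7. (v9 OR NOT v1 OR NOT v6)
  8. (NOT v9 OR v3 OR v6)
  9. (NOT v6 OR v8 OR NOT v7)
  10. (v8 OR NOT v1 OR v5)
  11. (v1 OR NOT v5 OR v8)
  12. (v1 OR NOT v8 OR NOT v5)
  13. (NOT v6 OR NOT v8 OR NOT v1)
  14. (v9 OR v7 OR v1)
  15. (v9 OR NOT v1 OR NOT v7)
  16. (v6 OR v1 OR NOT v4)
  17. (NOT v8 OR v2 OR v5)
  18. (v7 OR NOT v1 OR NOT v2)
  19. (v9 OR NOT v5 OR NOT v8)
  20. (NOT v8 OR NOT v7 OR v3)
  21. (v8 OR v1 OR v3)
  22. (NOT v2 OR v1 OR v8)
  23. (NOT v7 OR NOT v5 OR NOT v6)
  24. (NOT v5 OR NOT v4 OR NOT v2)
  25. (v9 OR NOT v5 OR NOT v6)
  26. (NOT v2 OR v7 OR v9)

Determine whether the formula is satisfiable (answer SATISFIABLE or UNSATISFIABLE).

SATISFIABLE

Pure literal: v3 appears only positively; assign v3 = True.
Set v1 = True and propagate.
For the remaining variables, v2 = False, v4 = True, v5 = True, v6 = False, v7 = False, v8 = False, v9 = False works.
Every clause has at least one true literal under this assignment.
So v1 = 1  v2 = 0  v3 = 1  v4 = 1  v5 = 1  v6 = 0  v7 = 0  v8 = 0  v9 = 0 is a satisfying assignment.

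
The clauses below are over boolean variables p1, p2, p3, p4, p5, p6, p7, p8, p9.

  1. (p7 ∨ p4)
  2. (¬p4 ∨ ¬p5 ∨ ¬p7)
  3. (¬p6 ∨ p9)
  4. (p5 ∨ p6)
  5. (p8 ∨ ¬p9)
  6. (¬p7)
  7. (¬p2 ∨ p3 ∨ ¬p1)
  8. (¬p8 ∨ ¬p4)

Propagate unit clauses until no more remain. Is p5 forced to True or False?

(¬p7) is a unit clause: p7 = False.
(p7 ∨ p4): since p7 = False, the clause reduces to (p4). p4 = True.
In (¬p8 ∨ ¬p4), ¬p4 is now false; ¬p8 must hold, so p8 = False.
In (p8 ∨ ¬p9), p8 is now false; ¬p9 must hold, so p9 = False.
(¬p6 ∨ p9): since p9 = False, the clause reduces to (¬p6). p6 = False.
In (p5 ∨ p6), p6 is now false; p5 must hold, so p5 = True.

True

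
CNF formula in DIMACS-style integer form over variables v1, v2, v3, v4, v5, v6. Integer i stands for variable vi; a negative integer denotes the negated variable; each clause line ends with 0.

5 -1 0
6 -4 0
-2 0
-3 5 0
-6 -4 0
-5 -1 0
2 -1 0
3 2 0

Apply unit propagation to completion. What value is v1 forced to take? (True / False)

False

(!v2) is a unit clause: v2 = False.
From (v2 || !v1) and v2 = False: v1 = False.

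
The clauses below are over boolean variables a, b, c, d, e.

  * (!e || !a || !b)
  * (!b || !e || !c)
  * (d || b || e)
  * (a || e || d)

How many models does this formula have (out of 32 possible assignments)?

20

Split on e, then b.
  e=1, b=1: remaining (a,c,d) ∈ {(0,0,0); (0,0,1)} — 2.
  e=1, b=0: a, c, d free → 2^3 = 8.
  e=0, b=1: c free; 3 ways for (a,d) × 2^1 = 6.
  e=0, b=0: remaining (a,c,d) ∈ {(0,0,1); (0,1,1); (1,0,1); (1,1,1)} — 4.
Total: 2 + 8 + 6 + 4 = 20.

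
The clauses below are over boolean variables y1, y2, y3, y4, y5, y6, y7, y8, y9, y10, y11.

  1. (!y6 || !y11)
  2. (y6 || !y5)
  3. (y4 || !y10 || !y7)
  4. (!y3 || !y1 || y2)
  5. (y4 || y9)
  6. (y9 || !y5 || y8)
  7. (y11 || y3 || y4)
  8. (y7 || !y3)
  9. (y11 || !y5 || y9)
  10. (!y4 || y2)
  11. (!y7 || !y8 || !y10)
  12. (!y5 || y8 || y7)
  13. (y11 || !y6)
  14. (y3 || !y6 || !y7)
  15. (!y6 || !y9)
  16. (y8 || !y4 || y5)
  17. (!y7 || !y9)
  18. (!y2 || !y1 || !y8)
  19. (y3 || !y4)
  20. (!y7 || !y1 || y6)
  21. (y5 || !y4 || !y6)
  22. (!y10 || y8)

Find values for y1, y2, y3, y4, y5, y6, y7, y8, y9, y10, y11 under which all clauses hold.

y10 occurs only negated in the remaining clauses — set y10 = False.
Try y1 = True.
Try y2 = False.
  then y3 is forced to False.
  then y4 is forced to False.
  then y9 is forced to True.
  then y11 is forced to True.
  then y6 is forced to False.
  then y5 is forced to False.
  then y7 is forced to False.
y8 is now unconstrained; take y8 = True.

y1=T, y2=F, y3=F, y4=F, y5=F, y6=F, y7=F, y8=T, y9=T, y10=F, y11=T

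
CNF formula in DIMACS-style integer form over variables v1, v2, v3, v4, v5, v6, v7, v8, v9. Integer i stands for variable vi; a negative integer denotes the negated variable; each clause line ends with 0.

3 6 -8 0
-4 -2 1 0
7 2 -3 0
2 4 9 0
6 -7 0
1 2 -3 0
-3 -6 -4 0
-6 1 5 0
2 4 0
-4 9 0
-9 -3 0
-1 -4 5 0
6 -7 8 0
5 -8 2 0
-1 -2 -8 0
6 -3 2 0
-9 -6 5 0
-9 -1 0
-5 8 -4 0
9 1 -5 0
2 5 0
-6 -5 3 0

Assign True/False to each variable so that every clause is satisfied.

v1=F  v2=T  v3=F  v4=F  v5=F  v6=F  v7=F  v8=F  v9=F

Check each clause:
  1. (v3 | v6 | ~v8) — ~v8 is true.
  2. (~v4 | ~v2 | v1) — ~v4 is true.
  3. (v7 | ~v3 | v2) — v2 is true.
  4. (v4 | v9 | v2) — v2 is true.
  5. (v6 | ~v7) — ~v7 is true.
  6. (~v3 | v2 | v1) — v2 is true.
  7. (~v4 | ~v3 | ~v6) — ~v6 is true.
  8. (v5 | ~v6 | v1) — ~v6 is true.
  9. (v4 | v2) — v2 is true.
  10. (~v4 | v9) — ~v4 is true.
  11. (~v3 | ~v9) — ~v3 is true.
  12. (~v1 | ~v4 | v5) — ~v4 is true.
  13. (~v7 | v8 | v6) — ~v7 is true.
  14. (~v8 | v5 | v2) — ~v8 is true.
  15. (~v8 | ~v1 | ~v2) — ~v8 is true.
  16. (v2 | ~v3 | v6) — v2 is true.
  17. (~v9 | ~v6 | v5) — ~v6 is true.
  18. (~v9 | ~v1) — ~v1 is true.
  19. (~v5 | v8 | ~v4) — ~v5 is true.
  20. (v1 | ~v5 | v9) — ~v5 is true.
  21. (v2 | v5) — v2 is true.
  22. (~v6 | ~v5 | v3) — ~v6 is true.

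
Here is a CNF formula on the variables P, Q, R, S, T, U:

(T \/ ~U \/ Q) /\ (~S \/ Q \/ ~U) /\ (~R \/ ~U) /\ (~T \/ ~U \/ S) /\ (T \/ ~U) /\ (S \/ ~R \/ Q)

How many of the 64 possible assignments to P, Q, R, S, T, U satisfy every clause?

Split on U, then Q.
  U=1, Q=1: remaining (P,R,S,T) ∈ {(0,0,1,1); (1,0,1,1)} — 2.
  U=1, Q=0: a clause becomes empty — 0.
  U=0, Q=1: P, R, S, T free → 2^4 = 16.
  U=0, Q=0: P, T free; 3 ways for (R,S) × 2^2 = 12.
Total: 2 + 0 + 16 + 12 = 30.

30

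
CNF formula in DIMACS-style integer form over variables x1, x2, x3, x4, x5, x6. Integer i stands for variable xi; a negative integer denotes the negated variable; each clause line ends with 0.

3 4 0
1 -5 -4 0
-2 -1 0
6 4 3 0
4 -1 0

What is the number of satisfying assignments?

Case analysis on x4 and x1:
  x4=1, x1=1: forces x2=0; x3, x5, x6 free → 2^3 = 8.
  x4=1, x1=0: forces x5=0; x2, x3, x6 free → 2^3 = 8.
  x4=0, x1=1: a clause becomes empty — 0.
  x4=0, x1=0: forces x3=1; x2, x5, x6 free → 2^3 = 8.
Total: 8 + 8 + 0 + 8 = 24.

24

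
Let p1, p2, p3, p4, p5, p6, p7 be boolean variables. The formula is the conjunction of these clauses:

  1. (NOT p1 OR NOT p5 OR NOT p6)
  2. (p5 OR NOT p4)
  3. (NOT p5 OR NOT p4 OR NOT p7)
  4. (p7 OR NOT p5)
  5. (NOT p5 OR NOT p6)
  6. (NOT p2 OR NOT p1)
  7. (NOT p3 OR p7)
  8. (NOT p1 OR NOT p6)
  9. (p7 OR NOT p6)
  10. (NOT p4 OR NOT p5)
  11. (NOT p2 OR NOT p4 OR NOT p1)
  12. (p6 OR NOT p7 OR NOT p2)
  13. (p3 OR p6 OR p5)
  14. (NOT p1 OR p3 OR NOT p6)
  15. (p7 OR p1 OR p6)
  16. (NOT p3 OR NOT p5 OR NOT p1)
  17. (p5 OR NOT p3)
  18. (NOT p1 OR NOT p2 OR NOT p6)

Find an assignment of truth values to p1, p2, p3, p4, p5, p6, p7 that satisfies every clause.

p1=F  p2=T  p3=F  p4=F  p5=F  p6=T  p7=T

Check each clause:
  1. (NOT p6 OR NOT p5 OR NOT p1) — NOT p5 is true.
  2. (p5 OR NOT p4) — NOT p4 is true.
  3. (NOT p7 OR NOT p4 OR NOT p5) — NOT p5 is true.
  4. (p7 OR NOT p5) — NOT p5 is true.
  5. (NOT p6 OR NOT p5) — NOT p5 is true.
  6. (NOT p1 OR NOT p2) — NOT p1 is true.
  7. (NOT p3 OR p7) — NOT p3 is true.
  8. (NOT p1 OR NOT p6) — NOT p1 is true.
  9. (p7 OR NOT p6) — p7 is true.
  10. (NOT p4 OR NOT p5) — NOT p5 is true.
  11. (NOT p4 OR NOT p2 OR NOT p1) — NOT p4 is true.
  12. (NOT p2 OR p6 OR NOT p7) — p6 is true.
  13. (p6 OR p3 OR p5) — p6 is true.
  14. (NOT p6 OR NOT p1 OR p3) — NOT p1 is true.
  15. (p1 OR p7 OR p6) — p6 is true.
  16. (NOT p1 OR NOT p5 OR NOT p3) — NOT p5 is true.
  17. (NOT p3 OR p5) — NOT p3 is true.
  18. (NOT p1 OR NOT p6 OR NOT p2) — NOT p1 is true.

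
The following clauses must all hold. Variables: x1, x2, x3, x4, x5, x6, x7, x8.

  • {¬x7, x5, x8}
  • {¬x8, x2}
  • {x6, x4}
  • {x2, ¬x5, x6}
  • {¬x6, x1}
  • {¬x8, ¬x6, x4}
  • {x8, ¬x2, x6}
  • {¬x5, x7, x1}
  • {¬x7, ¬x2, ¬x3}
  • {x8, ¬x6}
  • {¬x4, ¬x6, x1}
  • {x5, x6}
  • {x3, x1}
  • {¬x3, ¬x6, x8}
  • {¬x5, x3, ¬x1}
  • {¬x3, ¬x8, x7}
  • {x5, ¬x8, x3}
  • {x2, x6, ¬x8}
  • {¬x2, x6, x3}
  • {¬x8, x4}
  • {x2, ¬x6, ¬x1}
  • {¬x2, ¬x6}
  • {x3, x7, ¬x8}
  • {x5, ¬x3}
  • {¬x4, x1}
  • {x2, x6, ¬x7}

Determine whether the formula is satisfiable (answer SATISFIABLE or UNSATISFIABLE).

x6 = True:
  propagation gives x1=True, x8=True, x2=True; an empty clause results — contradiction.
x6 = False:
  propagation gives x4=True, x5=True, x2=True, x8=True; an empty clause results — contradiction.
Every branch closes, so no satisfying assignment exists.

UNSATISFIABLE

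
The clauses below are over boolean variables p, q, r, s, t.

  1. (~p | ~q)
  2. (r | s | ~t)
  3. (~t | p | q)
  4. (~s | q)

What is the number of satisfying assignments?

Case analysis on q and p:
  q=1, p=1: a clause becomes empty — 0.
  q=1, p=0: 7 of the 8 assignments to (r,s,t) work.
  q=0, p=1: remaining (r,s,t) ∈ {(0,0,0); (1,0,0); (1,0,1)} — 3.
  q=0, p=0: remaining (r,s,t) ∈ {(0,0,0); (1,0,0)} — 2.
Total: 0 + 7 + 3 + 2 = 12.

12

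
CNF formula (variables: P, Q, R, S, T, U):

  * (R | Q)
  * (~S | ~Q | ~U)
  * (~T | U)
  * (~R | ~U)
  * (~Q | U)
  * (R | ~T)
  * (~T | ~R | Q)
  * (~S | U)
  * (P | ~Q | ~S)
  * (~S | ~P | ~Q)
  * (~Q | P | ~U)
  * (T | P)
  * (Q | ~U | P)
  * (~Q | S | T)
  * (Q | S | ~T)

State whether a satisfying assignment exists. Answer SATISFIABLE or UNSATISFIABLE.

SATISFIABLE

Set P = True and propagate.
Branch on Q: take Q = False.
  then R is forced to True.
  then U is forced to False.
  then T is forced to False.
  then S is forced to False.
So P=True, Q=False, R=True, S=False, T=False, U=False is a satisfying assignment.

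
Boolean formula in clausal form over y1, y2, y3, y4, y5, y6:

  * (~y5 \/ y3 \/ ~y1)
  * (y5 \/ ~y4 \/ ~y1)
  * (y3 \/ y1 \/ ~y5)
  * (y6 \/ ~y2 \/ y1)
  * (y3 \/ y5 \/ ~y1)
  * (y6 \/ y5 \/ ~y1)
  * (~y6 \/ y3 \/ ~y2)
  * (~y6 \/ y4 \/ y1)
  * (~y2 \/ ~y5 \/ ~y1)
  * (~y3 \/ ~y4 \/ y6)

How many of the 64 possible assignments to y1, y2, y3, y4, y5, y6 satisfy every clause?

14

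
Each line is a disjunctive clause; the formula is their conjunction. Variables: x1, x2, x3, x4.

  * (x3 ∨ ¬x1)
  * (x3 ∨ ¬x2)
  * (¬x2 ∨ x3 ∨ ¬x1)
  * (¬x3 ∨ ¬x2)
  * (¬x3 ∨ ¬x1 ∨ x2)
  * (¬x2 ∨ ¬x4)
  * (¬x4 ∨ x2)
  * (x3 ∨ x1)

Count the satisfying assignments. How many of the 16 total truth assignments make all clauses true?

Satisfying assignments:
  x1=0 x2=0 x3=1 x4=0
That's 1 in total.

1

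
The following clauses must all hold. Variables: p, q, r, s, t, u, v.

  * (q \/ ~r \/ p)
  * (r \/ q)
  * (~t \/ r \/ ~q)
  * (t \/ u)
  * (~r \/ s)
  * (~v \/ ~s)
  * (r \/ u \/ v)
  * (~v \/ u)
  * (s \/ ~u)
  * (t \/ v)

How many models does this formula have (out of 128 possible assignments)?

6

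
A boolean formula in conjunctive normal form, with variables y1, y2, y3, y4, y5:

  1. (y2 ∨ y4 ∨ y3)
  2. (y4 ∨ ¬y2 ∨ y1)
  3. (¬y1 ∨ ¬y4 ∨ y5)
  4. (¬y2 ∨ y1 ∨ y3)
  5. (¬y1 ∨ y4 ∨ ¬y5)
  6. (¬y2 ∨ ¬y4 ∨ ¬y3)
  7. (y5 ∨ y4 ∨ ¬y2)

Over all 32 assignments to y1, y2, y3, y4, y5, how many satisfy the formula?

10

Split on y4, then y2.
  y4=T, y2=T: remaining (y1,y3,y5) ∈ {(T,F,T)} — 1.
  y4=T, y2=F: y3 free; 3 ways for (y1,y5) × 2^1 = 6.
  y4=F, y2=T: a clause becomes empty — 0.
  y4=F, y2=F: remaining (y1,y3,y5) ∈ {(F,T,F); (F,T,T); (T,T,F)} — 3.
Total: 1 + 6 + 0 + 3 = 10.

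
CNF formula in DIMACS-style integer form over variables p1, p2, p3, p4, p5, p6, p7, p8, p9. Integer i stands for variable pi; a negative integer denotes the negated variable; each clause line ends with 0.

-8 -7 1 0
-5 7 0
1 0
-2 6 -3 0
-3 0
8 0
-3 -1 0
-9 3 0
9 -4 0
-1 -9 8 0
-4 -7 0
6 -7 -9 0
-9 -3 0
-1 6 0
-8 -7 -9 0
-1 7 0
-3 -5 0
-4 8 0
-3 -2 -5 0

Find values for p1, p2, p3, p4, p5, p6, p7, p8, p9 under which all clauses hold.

Unit propagation: (p1) forces p1 = True.
Unit propagation: (NOT p3) forces p3 = False.
(p8) is a unit clause, so p8 = True.
The clause (NOT p9) is unit: p9 must be False.
(NOT p4) is a unit clause, so p4 = False.
Unit propagation: (p6) forces p6 = True.
The clause (p7) is unit: p7 must be True.
p2, p5 are now unconstrained; take p2 = False, p5 = False.
Every clause has at least one true literal under this assignment.

p1=True, p2=False, p3=False, p4=False, p5=False, p6=True, p7=True, p8=True, p9=False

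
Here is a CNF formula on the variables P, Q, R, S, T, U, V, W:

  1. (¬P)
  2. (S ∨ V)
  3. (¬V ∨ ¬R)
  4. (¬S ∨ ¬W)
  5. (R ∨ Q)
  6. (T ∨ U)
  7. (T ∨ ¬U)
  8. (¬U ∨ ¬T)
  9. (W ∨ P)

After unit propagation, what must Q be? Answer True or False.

Unit clause (¬P) sets P = False.
(W ∨ P) with P = False leaves only W, so W = True.
(¬S ∨ ¬W) with W = True leaves only ¬S, so S = False.
(V ∨ S): since S = False, the clause reduces to (V). V = True.
In (¬R ∨ ¬V), ¬V is now false; ¬R must hold, so R = False.
(R ∨ Q): since R = False, the clause reduces to (Q). Q = True.

True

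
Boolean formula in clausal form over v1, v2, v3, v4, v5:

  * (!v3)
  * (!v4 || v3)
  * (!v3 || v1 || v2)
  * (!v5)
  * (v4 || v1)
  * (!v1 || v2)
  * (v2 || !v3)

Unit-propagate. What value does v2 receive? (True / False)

(!v3) is a unit clause: v3 = False.
In (!v4 || v3), v3 is now false; !v4 must hold, so v4 = False.
(!v5) stands alone — v5 = False.
In (v1 || v4), v4 is now false; v1 must hold, so v1 = True.
From (v2 || !v1) and v1 = True: v2 = True.

True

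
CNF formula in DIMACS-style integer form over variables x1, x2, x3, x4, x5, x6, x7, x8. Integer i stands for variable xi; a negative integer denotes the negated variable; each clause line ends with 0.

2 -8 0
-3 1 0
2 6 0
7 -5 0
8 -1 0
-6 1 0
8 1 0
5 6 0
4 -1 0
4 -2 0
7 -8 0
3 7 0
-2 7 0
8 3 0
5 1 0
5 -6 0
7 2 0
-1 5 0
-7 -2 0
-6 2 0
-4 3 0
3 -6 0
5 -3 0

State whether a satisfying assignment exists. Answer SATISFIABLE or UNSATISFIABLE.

x1 = True:
  propagation gives x8=True, x2=True, x4=True, x7=True; an empty clause results — contradiction.
x1 = False:
  propagation gives x3=False, x6=False, x2=True, x8=True; an empty clause results — contradiction.
Every branch closes, so no satisfying assignment exists.

UNSATISFIABLE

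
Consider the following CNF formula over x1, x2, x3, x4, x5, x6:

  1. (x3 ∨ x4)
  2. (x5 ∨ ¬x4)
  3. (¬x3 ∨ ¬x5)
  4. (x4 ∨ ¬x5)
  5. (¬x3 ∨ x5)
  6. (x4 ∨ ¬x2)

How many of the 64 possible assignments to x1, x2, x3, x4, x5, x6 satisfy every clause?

8

Satisfying assignments:
  x1=F x2=F x3=F x4=T x5=T x6=F
  x1=F x2=F x3=F x4=T x5=T x6=T
  x1=F x2=T x3=F x4=T x5=T x6=F
  x1=F x2=T x3=F x4=T x5=T x6=T
  x1=T x2=F x3=F x4=T x5=T x6=F
  x1=T x2=F x3=F x4=T x5=T x6=T
  x1=T x2=T x3=F x4=T x5=T x6=F
  x1=T x2=T x3=F x4=T x5=T x6=T
That's 8 in total.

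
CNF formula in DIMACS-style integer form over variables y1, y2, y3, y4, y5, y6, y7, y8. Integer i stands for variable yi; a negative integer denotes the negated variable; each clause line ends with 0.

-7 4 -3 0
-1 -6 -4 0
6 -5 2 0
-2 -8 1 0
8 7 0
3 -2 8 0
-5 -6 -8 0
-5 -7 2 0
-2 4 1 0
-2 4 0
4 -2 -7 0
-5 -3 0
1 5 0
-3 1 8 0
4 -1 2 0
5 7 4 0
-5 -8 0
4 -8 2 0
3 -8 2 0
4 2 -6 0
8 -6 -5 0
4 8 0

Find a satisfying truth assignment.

y1 = 1  y2 = 0  y3 = 0  y4 = 1  y5 = 0  y6 = 0  y7 = 1  y8 = 0

Check each clause:
  1. (¬y7 ∨ ¬y3 ∨ y4) — y4 is true.
  2. (¬y1 ∨ ¬y6 ∨ ¬y4) — ¬y6 is true.
  3. (y2 ∨ ¬y5 ∨ y6) — ¬y5 is true.
  4. (¬y8 ∨ y1 ∨ ¬y2) — ¬y8 is true.
  5. (y7 ∨ y8) — y7 is true.
  6. (y8 ∨ y3 ∨ ¬y2) — ¬y2 is true.
  7. (¬y8 ∨ ¬y6 ∨ ¬y5) — ¬y8 is true.
  8. (¬y7 ∨ ¬y5 ∨ y2) — ¬y5 is true.
  9. (y1 ∨ ¬y2 ∨ y4) — y1 is true.
  10. (¬y2 ∨ y4) — y4 is true.
  11. (¬y2 ∨ ¬y7 ∨ y4) — y4 is true.
  12. (¬y5 ∨ ¬y3) — ¬y5 is true.
  13. (y1 ∨ y5) — y1 is true.
  14. (y8 ∨ ¬y3 ∨ y1) — y1 is true.
  15. (¬y1 ∨ y4 ∨ y2) — y4 is true.
  16. (y4 ∨ y5 ∨ y7) — y4 is true.
  17. (¬y8 ∨ ¬y5) — ¬y8 is true.
  18. (y4 ∨ ¬y8 ∨ y2) — ¬y8 is true.
  19. (y2 ∨ y3 ∨ ¬y8) — ¬y8 is true.
  20. (y4 ∨ ¬y6 ∨ y2) — ¬y6 is true.
  21. (¬y6 ∨ y8 ∨ ¬y5) — ¬y6 is true.
  22. (y8 ∨ y4) — y4 is true.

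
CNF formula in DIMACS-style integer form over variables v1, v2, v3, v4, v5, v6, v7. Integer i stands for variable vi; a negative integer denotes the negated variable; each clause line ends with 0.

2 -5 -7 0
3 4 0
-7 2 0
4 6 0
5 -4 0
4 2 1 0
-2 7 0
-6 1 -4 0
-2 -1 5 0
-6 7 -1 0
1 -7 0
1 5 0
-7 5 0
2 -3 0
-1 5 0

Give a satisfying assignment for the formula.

Try v1 = True.
  then v5 is forced to True.
Set v2 = True and propagate.
  then v7 is forced to True.
For the remaining variables, v3 = True, v4 = False, v6 = True works.

v1 = 1, v2 = 1, v3 = 1, v4 = 0, v5 = 1, v6 = 1, v7 = 1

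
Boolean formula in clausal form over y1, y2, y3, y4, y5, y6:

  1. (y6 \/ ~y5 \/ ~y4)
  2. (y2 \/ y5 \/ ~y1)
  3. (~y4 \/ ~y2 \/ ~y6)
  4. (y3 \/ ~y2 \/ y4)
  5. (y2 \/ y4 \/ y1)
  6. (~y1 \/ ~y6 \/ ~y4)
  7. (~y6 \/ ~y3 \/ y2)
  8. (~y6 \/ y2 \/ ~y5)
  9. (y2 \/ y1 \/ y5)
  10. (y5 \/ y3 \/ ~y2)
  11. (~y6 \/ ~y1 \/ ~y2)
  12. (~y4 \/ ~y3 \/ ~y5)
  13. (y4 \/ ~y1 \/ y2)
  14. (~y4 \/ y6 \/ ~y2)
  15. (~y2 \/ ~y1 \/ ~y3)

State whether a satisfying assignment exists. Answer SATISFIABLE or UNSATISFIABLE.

Try y1 = False.
Try y2 = True.
Set y3 = True and propagate.
For the remaining variables, y4 = False, y5 = False, y6 = True works.
So y1 = False  y2 = True  y3 = True  y4 = False  y5 = False  y6 = True is a satisfying assignment.

SATISFIABLE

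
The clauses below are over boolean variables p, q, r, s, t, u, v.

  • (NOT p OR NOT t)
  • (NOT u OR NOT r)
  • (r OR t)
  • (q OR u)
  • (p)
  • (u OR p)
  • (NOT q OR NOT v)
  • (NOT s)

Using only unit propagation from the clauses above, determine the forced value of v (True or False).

False

(p) stands alone — p = True.
From (NOT p OR NOT t) and p = True: t = False.
In (t OR r), t is now false; r must hold, so r = True.
From (NOT r OR NOT u) and r = True: u = False.
(q OR u) with u = False leaves only q, so q = True.
(NOT q OR NOT v) with q = True leaves only NOT v, so v = False.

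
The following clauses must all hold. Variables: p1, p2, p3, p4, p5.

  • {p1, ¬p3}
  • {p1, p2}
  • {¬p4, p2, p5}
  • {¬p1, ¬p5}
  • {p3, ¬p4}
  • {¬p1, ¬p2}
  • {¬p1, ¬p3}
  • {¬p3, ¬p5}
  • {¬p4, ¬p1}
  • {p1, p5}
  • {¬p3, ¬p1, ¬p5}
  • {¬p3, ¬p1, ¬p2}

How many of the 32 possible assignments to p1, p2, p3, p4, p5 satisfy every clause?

Satisfying assignments:
  p1=0 p2=1 p3=0 p4=0 p5=1
  p1=1 p2=0 p3=0 p4=0 p5=0
Count: 2.

2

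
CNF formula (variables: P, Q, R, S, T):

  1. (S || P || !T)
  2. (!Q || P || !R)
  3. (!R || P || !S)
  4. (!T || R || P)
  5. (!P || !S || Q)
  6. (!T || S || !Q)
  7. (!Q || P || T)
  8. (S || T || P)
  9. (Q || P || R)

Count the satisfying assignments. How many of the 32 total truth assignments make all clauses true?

10

Split on P, then Q.
  P=T, Q=T: R free; 3 ways for (S,T) × 2^1 = 6.
  P=T, Q=F: remaining (R,S,T) ∈ {(F,F,F); (F,F,T); (T,F,F); (T,F,T)} — 4.
  P=F, Q=T: a clause becomes empty — 0.
  P=F, Q=F: a clause becomes empty — 0.
Total: 6 + 4 + 0 + 0 = 10.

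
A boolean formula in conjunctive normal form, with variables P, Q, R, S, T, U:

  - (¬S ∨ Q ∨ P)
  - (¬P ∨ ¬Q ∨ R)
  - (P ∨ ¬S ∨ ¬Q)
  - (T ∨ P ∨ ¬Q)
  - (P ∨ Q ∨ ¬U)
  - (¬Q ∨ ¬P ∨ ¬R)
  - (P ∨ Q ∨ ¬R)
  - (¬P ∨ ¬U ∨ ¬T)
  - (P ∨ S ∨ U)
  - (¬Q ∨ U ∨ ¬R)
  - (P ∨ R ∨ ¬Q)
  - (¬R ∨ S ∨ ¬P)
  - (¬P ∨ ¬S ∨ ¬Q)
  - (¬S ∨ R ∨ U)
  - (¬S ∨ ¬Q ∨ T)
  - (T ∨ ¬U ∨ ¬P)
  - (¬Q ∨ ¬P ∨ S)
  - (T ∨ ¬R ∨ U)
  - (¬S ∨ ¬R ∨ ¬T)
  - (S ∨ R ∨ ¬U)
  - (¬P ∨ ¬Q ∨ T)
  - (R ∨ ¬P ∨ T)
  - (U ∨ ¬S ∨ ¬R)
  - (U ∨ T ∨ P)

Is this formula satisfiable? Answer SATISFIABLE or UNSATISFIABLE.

Set P = True and propagate.
Try Q = False.
Set R = False and propagate.
  then T is forced to True.
  then U is forced to False.
  then S is forced to False.
Every clause has at least one true literal under this assignment.
So P=1  Q=0  R=0  S=0  T=1  U=0 is a satisfying assignment.

SATISFIABLE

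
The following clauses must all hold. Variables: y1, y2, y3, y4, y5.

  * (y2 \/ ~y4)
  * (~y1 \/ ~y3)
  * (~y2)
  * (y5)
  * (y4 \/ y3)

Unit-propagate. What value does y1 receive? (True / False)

False

Unit clause (~y2) sets y2 = False.
(~y4 \/ y2): since y2 = False, the clause reduces to (~y4). y4 = False.
Unit clause (y5) sets y5 = True.
In (y3 \/ y4), y4 is now false; y3 must hold, so y3 = True.
From (~y1 \/ ~y3) and y3 = True: y1 = False.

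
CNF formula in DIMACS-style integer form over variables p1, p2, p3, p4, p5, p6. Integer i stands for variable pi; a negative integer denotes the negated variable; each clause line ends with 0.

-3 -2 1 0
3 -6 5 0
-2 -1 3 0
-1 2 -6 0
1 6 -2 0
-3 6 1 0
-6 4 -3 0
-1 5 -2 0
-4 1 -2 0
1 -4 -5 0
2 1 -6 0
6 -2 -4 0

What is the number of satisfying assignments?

14

Case analysis on p1 and p2:
  p1=T, p2=T: remaining (p3,p4,p5,p6) ∈ {(T,F,T,F); (T,T,T,T)} — 2.
  p1=T, p2=F: forces p6=F; p3, p4, p5 free → 2^3 = 8.
  p1=F, p2=T: remaining (p3,p4,p5,p6) ∈ {(F,F,T,T)} — 1.
  p1=F, p2=F: remaining (p3,p4,p5,p6) ∈ {(F,F,F,F); (F,F,T,F); (F,T,F,F)} — 3.
Total: 2 + 8 + 1 + 3 = 14.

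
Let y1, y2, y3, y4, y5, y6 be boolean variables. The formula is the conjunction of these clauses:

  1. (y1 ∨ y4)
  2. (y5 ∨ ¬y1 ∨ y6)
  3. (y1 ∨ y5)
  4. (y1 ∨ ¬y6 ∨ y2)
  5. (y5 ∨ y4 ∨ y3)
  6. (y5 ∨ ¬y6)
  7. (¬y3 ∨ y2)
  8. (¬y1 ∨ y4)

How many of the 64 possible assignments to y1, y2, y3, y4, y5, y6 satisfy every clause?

Split on y1, then y5.
  y1=T, y5=T: y6 free; 3 ways for (y2,y3,y4) × 2^1 = 6.
  y1=T, y5=F: a clause becomes empty — 0.
  y1=F, y5=T: 5 of the 16 assignments to (y2,y3,y4,y6) work.
  y1=F, y5=F: a clause becomes empty — 0.
Total: 6 + 0 + 5 + 0 = 11.

11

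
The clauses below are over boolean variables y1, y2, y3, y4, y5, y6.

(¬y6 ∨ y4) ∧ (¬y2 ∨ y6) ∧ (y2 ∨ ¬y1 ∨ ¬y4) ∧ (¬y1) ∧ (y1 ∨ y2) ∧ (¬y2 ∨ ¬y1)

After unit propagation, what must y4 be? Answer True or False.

(¬y1) stands alone — y1 = False.
In (y1 ∨ y2), y1 is now false; y2 must hold, so y2 = True.
From (y6 ∨ ¬y2) and y2 = True: y6 = True.
(¬y6 ∨ y4) with y6 = True leaves only y4, so y4 = True.

True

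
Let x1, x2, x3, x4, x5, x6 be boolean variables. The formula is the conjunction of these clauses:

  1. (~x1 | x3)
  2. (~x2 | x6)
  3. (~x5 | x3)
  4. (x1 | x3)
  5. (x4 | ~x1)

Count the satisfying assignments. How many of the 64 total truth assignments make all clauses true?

Case analysis on x1 and x3:
  x1=1, x3=1: x5 free; 3 ways for (x2,x4,x6) × 2^1 = 6.
  x1=1, x3=0: a clause becomes empty — 0.
  x1=0, x3=1: x4, x5 free; 3 ways for (x2,x6) × 2^2 = 12.
  x1=0, x3=0: a clause becomes empty — 0.
Total: 6 + 0 + 12 + 0 = 18.

18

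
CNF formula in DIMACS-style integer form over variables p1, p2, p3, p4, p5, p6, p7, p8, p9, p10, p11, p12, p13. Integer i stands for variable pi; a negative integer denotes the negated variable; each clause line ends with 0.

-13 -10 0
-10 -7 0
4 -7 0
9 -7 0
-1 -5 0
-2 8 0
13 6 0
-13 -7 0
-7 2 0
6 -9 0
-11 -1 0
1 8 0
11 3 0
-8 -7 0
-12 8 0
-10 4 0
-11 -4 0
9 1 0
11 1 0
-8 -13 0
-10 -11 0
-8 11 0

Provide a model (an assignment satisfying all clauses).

p1=False  p2=False  p3=True  p4=False  p5=True  p6=True  p7=False  p8=True  p9=True  p10=False  p11=True  p12=False  p13=False

Pure literal: p3 appears only positively; assign p3 = True.
p6 occurs only positively in the remaining clauses — set p6 = True.
Set p1 = False and propagate.
  then p8 is forced to True.
  then p7 is forced to False.
  then p9 is forced to True.
  then p11 is forced to True.
  then p4 is forced to False.
  then p10 is forced to False.
  then p13 is forced to False.
p2, p5, p12 are now unconstrained; take p2 = False, p5 = True, p12 = False.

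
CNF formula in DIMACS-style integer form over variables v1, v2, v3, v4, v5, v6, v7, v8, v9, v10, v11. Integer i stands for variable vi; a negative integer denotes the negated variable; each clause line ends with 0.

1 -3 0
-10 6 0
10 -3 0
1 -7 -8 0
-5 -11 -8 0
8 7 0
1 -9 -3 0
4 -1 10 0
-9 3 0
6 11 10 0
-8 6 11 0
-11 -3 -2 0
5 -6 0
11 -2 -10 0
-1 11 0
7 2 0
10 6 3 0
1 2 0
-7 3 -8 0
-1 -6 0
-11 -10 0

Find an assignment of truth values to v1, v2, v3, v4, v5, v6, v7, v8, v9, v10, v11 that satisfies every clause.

Pure literal: v9 appears only negated; assign v9 = False.
Branch on v1: take v1 = False.
  then v3 is forced to False.
  then v2 is forced to True.
Branch on v5: take v5 = True.
Set v6 = True and propagate.
For the remaining variables, v4 = False, v7 = True, v8 = False, v10 = False, v11 = True works.
Every clause has at least one true literal under this assignment.

v1=F  v2=T  v3=F  v4=F  v5=T  v6=T  v7=T  v8=F  v9=F  v10=F  v11=T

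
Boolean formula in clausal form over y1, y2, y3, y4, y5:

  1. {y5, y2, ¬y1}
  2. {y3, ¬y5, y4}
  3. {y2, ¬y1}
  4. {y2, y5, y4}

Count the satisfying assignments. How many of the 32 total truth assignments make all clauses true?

19

Split on y2, then y5.
  y2=T, y5=T: y1 free; 3 ways for (y3,y4) × 2^1 = 6.
  y2=T, y5=F: y1, y3, y4 free → 2^3 = 8.
  y2=F, y5=T: remaining (y1,y3,y4) ∈ {(F,F,T); (F,T,F); (F,T,T)} — 3.
  y2=F, y5=F: remaining (y1,y3,y4) ∈ {(F,F,T); (F,T,T)} — 2.
Total: 6 + 8 + 3 + 2 = 19.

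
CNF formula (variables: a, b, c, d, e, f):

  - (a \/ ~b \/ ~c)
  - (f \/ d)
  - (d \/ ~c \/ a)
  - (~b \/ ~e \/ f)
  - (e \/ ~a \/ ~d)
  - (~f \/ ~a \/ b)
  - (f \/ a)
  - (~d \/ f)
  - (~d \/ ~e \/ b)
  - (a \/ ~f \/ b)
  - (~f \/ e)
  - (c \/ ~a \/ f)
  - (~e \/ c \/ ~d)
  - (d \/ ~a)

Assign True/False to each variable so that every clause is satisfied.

Try a = False.
  then f is forced to True.
  then b is forced to True.
  then c is forced to False.
  then e is forced to True.
  then d is forced to False.

a=0, b=1, c=0, d=0, e=1, f=1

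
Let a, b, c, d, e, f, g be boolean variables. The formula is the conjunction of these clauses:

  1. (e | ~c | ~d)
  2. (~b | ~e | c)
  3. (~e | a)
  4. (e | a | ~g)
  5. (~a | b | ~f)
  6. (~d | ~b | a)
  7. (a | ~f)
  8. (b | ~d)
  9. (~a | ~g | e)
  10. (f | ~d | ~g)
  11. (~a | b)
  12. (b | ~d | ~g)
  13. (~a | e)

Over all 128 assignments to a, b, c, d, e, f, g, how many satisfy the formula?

Case analysis on a and b:
  a=T, b=T: 7 of the 32 assignments to (c,d,e,f,g) work.
  a=T, b=F: a clause becomes empty — 0.
  a=F, b=T: remaining (c,d,e,f,g) ∈ {(F,F,F,F,F); (T,F,F,F,F)} — 2.
  a=F, b=F: remaining (c,d,e,f,g) ∈ {(F,F,F,F,F); (T,F,F,F,F)} — 2.
Total: 7 + 0 + 2 + 2 = 11.

11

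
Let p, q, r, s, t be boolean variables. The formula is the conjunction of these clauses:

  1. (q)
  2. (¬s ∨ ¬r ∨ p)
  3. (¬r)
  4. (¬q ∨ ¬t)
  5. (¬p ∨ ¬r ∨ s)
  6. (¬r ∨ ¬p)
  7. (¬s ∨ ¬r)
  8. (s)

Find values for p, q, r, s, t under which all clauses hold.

p=F, q=T, r=F, s=T, t=F

Unit propagation: (q) forces q = True.
The clause (¬r) is unit: r must be False.
(¬t) is a unit clause, so t = False.
(s) is a unit clause, so s = True.
p is now unconstrained; take p = False.
Every clause has at least one true literal under this assignment.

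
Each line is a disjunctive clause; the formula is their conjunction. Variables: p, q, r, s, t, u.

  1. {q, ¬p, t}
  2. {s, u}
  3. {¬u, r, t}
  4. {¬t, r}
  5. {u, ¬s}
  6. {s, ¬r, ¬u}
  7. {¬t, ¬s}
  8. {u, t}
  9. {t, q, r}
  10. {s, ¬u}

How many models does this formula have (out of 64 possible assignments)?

3

Satisfying assignments:
  p=F q=F r=T s=T t=F u=T
  p=F q=T r=T s=T t=F u=T
  p=T q=T r=T s=T t=F u=T
Count: 3.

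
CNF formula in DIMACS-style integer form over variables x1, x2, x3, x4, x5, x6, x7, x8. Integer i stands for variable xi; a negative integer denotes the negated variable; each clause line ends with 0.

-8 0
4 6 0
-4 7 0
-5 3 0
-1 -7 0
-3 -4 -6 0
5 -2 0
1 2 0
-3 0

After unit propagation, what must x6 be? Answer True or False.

(!x8) stands alone — x8 = False.
(!x3) stands alone — x3 = False.
From (!x5 || x3) and x3 = False: x5 = False.
(!x2 || x5): since x5 = False, the clause reduces to (!x2). x2 = False.
(x1 || x2): since x2 = False, the clause reduces to (x1). x1 = True.
In (!x7 || !x1), !x1 is now false; !x7 must hold, so x7 = False.
(x7 || !x4): since x7 = False, the clause reduces to (!x4). x4 = False.
(x4 || x6) with x4 = False leaves only x6, so x6 = True.

True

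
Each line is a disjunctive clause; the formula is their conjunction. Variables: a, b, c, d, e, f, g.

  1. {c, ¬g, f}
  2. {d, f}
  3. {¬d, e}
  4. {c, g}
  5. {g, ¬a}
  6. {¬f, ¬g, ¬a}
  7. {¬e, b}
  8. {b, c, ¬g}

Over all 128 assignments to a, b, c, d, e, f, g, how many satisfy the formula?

14

Split on g, then c.
  g=1, c=1: 6 of the 32 assignments to (a,b,d,e,f) work.
  g=1, c=0: remaining (a,b,d,e,f) ∈ {(0,1,0,0,1); (0,1,0,1,1); (0,1,1,1,1)} — 3.
  g=0, c=1: 5 of the 32 assignments to (a,b,d,e,f) work.
  g=0, c=0: a clause becomes empty — 0.
Total: 6 + 3 + 5 + 0 = 14.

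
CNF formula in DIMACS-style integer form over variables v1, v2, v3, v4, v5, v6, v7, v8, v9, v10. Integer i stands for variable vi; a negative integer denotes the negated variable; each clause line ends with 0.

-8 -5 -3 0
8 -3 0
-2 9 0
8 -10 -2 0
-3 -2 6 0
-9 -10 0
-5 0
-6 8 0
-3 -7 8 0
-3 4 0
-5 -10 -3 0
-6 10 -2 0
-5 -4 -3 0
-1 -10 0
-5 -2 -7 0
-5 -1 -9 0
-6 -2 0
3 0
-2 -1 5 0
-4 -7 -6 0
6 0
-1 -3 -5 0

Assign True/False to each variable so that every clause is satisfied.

v1 = True  v2 = False  v3 = True  v4 = True  v5 = False  v6 = True  v7 = False  v8 = True  v9 = False  v10 = False

Check each clause:
  1. (!v8 || !v3 || !v5) — !v5 is true.
  2. (v8 || !v3) — v8 is true.
  3. (v9 || !v2) — !v2 is true.
  4. (!v2 || !v10 || v8) — v8 is true.
  5. (!v3 || v6 || !v2) — v6 is true.
  6. (!v10 || !v9) — !v10 is true.
  7. (!v5) — !v5 is true.
  8. (!v6 || v8) — v8 is true.
  9. (!v3 || !v7 || v8) — v8 is true.
  10. (!v3 || v4) — v4 is true.
  11. (!v5 || !v10 || !v3) — !v5 is true.
  12. (!v2 || v10 || !v6) — !v2 is true.
  13. (!v5 || !v4 || !v3) — !v5 is true.
  14. (!v1 || !v10) — !v10 is true.
  15. (!v7 || !v5 || !v2) — !v7 is true.
  16. (!v1 || !v5 || !v9) — !v5 is true.
  17. (!v2 || !v6) — !v2 is true.
  18. (v3) — v3 is true.
  19. (!v2 || !v1 || v5) — !v2 is true.
  20. (!v4 || !v7 || !v6) — !v7 is true.
  21. (v6) — v6 is true.
  22. (!v1 || !v5 || !v3) — !v5 is true.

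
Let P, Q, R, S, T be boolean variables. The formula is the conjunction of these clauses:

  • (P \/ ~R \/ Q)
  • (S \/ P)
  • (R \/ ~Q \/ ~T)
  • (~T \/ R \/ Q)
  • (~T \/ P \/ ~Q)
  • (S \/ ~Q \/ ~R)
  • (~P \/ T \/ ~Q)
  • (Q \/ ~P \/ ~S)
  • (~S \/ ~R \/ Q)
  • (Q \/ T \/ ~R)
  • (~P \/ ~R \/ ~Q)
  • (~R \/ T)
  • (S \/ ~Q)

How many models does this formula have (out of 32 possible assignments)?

4

The models are:
  P=0 Q=0 R=0 S=1 T=0
  P=0 Q=1 R=0 S=1 T=0
  P=1 Q=0 R=0 S=0 T=0
  P=1 Q=0 R=1 S=0 T=1
That's 4 in total.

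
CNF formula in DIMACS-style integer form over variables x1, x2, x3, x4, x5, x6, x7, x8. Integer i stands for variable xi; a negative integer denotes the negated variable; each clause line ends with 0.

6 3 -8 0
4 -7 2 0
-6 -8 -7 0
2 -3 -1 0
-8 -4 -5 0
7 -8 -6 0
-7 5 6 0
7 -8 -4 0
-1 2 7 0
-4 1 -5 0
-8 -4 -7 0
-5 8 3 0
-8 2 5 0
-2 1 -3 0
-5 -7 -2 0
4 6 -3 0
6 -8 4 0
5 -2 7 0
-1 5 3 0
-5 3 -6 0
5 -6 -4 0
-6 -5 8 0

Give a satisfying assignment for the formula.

x1=True, x2=True, x3=True, x4=True, x5=True, x6=False, x7=False, x8=False

Set x1 = True and propagate.
For the remaining variables, x2 = True, x3 = True, x4 = True, x5 = True, x6 = False, x7 = False, x8 = False works.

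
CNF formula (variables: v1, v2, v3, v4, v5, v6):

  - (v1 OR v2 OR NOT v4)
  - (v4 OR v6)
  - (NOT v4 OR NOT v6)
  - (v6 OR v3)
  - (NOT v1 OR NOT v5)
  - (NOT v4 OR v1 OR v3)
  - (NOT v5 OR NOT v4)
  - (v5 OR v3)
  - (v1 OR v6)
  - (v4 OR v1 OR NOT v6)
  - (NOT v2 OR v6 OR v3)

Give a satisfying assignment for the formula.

v1=True  v2=False  v3=True  v4=True  v5=False  v6=False

Pure literal: v3 appears only positively; assign v3 = True.
Try v1 = True.
  then v5 is forced to False.
For the remaining variables, v2 = False, v4 = True, v6 = False works.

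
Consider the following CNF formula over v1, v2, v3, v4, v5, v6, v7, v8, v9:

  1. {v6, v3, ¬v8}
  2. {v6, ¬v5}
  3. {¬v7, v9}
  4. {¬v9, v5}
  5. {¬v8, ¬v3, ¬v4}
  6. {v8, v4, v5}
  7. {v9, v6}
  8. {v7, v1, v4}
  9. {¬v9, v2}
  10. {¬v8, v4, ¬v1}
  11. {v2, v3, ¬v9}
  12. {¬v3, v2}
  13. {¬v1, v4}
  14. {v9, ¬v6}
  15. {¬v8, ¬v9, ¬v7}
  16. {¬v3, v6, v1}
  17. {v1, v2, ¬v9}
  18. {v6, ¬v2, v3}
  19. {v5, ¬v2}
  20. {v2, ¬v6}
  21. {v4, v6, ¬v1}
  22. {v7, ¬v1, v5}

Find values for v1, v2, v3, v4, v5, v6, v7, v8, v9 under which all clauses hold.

Branch on v1: take v1 = True.
  then v4 is forced to True.
Try v2 = True.
  then v5 is forced to True.
  then v6 is forced to True.
  then v9 is forced to True.
Branch on v3: take v3 = True.
  then v8 is forced to False.
v7 is now unconstrained; take v7 = False.
Every clause has at least one true literal under this assignment.

v1=1, v2=1, v3=1, v4=1, v5=1, v6=1, v7=0, v8=0, v9=1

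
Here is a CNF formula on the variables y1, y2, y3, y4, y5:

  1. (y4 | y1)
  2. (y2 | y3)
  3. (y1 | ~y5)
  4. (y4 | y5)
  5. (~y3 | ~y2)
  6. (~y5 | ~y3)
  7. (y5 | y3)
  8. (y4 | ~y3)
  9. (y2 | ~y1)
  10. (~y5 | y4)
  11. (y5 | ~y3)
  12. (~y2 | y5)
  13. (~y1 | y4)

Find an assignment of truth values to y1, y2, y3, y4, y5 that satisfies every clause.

Pure literal: y4 appears only positively; assign y4 = True.
Branch on y1: take y1 = True.
  then y2 is forced to True.
  then y3 is forced to False.
  then y5 is forced to True.

y1=1, y2=1, y3=0, y4=1, y5=1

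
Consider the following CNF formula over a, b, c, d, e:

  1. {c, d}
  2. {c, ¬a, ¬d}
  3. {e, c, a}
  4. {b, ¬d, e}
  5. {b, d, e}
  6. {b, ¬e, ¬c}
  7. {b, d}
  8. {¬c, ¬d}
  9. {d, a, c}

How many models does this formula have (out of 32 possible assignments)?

6

Satisfying assignments:
  a=F b=F c=F d=T e=T
  a=F b=T c=F d=T e=T
  a=F b=T c=T d=F e=F
  a=F b=T c=T d=F e=T
  a=T b=T c=T d=F e=F
  a=T b=T c=T d=F e=T
Count: 6.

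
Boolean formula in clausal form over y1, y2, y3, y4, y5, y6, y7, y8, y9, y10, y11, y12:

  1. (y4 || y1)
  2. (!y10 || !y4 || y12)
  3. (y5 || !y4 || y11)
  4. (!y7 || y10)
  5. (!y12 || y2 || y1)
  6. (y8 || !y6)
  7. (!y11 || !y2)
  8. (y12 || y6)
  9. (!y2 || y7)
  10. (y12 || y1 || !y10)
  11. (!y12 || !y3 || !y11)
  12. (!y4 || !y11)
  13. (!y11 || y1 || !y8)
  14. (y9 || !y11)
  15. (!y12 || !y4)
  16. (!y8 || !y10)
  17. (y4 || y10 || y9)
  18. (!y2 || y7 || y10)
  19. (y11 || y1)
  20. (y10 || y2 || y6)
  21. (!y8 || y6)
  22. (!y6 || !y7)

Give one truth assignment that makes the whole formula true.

Pure literal: y1 appears only positively; assign y1 = True.
y3 occurs only negated in the remaining clauses — set y3 = False.
Branch on y2: take y2 = False.
Set y4 = False and propagate.
For the remaining variables, y5 = True, y6 = True, y7 = False, y8 = True, y9 = True, y10 = False, y11 = True, y12 = True works.

y1=True  y2=False  y3=False  y4=False  y5=True  y6=True  y7=False  y8=True  y9=True  y10=False  y11=True  y12=True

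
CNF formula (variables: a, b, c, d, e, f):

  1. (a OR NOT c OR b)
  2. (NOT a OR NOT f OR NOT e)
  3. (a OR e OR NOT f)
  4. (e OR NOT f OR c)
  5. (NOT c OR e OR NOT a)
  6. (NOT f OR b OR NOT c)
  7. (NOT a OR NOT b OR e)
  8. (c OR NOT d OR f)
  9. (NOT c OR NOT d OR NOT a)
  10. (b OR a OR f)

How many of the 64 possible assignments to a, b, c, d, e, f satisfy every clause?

Split on a, then c.
  a=1, c=1: remaining (b,d,e,f) ∈ {(0,0,1,0); (1,0,1,0)} — 2.
  a=1, c=0: remaining (b,d,e,f) ∈ {(0,0,0,0); (0,0,1,0); (1,0,1,0)} — 3.
  a=0, c=1: d free; 3 ways for (b,e,f) × 2^1 = 6.
  a=0, c=0: 6 of the 16 assignments to (b,d,e,f) work.
Total: 2 + 3 + 6 + 6 = 17.

17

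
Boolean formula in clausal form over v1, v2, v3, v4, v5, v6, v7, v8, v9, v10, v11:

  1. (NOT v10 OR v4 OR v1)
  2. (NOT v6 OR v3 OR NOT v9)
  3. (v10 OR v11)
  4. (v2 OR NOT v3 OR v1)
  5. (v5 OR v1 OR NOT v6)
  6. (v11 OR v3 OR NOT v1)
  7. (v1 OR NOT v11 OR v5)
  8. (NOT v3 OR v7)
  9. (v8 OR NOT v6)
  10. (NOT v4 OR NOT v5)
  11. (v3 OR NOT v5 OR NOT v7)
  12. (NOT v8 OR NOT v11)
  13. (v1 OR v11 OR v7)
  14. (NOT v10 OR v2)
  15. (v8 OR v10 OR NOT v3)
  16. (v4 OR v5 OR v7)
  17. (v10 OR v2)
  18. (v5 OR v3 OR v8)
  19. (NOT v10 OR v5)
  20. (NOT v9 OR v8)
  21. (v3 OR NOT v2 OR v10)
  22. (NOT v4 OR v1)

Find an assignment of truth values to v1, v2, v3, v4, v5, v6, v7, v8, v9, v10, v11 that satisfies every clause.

v1=True, v2=True, v3=True, v4=False, v5=True, v6=False, v7=True, v8=True, v9=True, v10=True, v11=False

Check each clause:
  1. (NOT v10 OR v1 OR v4) — v1 is true.
  2. (v3 OR NOT v9 OR NOT v6) — NOT v6 is true.
  3. (v11 OR v10) — v10 is true.
  4. (v1 OR NOT v3 OR v2) — v1 is true.
  5. (v1 OR v5 OR NOT v6) — v1 is true.
  6. (NOT v1 OR v3 OR v11) — v3 is true.
  7. (v1 OR NOT v11 OR v5) — NOT v11 is true.
  8. (v7 OR NOT v3) — v7 is true.
  9. (NOT v6 OR v8) — v8 is true.
  10. (NOT v5 OR NOT v4) — NOT v4 is true.
  11. (NOT v5 OR NOT v7 OR v3) — v3 is true.
  12. (NOT v11 OR NOT v8) — NOT v11 is true.
  13. (v11 OR v7 OR v1) — v1 is true.
  14. (v2 OR NOT v10) — v2 is true.
  15. (v10 OR v8 OR NOT v3) — v8 is true.
  16. (v4 OR v7 OR v5) — v5 is true.
  17. (v10 OR v2) — v2 is true.
  18. (v5 OR v8 OR v3) — v8 is true.
  19. (NOT v10 OR v5) — v5 is true.
  20. (v8 OR NOT v9) — v8 is true.
  21. (v3 OR v10 OR NOT v2) — v10 is true.
  22. (v1 OR NOT v4) — v1 is true.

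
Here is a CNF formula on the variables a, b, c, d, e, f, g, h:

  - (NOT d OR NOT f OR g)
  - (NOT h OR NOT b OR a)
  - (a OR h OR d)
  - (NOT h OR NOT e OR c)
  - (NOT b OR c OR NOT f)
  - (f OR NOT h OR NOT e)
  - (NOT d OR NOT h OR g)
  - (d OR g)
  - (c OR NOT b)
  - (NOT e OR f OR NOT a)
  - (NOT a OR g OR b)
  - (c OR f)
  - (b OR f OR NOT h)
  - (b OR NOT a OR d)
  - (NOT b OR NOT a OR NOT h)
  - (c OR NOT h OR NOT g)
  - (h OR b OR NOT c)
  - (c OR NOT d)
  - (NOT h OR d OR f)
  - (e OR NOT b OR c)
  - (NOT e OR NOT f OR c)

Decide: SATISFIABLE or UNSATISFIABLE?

SATISFIABLE

Try a = False.
The remaining clauses are satisfied by b = True, c = True, d = True, e = False, f = False, g = False, h = False.
So a=F, b=T, c=T, d=T, e=F, f=F, g=F, h=F is a satisfying assignment.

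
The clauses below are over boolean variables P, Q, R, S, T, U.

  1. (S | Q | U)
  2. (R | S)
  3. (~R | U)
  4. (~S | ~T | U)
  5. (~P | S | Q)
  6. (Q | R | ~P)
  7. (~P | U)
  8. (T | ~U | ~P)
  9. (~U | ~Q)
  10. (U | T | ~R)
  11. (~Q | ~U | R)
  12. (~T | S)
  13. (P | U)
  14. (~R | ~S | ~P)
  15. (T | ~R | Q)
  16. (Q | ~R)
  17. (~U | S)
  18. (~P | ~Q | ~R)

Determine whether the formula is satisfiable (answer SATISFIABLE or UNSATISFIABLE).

SATISFIABLE

Branch on P: take P = False.
  then U is forced to True.
  then Q is forced to False.
  then R is forced to False.
  then S is forced to True.
T is now unconstrained; take T = True.
Every clause has at least one true literal under this assignment.
So P=False, Q=False, R=False, S=True, T=True, U=True is a satisfying assignment.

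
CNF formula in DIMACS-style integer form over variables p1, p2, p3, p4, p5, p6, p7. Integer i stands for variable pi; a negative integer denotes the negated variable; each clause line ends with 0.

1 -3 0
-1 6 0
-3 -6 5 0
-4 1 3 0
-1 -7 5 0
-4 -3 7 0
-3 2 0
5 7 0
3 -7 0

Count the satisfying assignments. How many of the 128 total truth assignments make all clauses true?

11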